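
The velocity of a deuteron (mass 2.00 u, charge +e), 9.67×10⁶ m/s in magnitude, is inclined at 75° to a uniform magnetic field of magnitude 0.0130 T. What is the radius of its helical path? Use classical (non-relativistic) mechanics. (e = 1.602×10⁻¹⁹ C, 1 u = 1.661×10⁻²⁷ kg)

r ≈ 14.9 m

v⊥ = v sinθ = 9.67×10⁶·sin75° ≈ 9.341×10⁶ m/s.
r = m v⊥/(|q|B) = (3.322×10⁻²⁷)(9.341×10⁶)/((1.602×10⁻¹⁹)(0.0130)) ≈ 14.9 m.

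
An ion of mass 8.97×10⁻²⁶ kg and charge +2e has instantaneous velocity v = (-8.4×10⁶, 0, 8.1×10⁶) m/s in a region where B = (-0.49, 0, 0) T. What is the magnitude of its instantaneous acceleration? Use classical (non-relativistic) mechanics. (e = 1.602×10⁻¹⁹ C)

v×B = (0, -3.97×10⁶, 0) N/C.
F = q v×B = (3.204×10⁻¹⁹ C)·(0, -3.97×10⁶, 0) = (0, -1.27×10⁻¹², 0) N.
|a| = |F|/m = 1.272×10⁻¹²/8.97×10⁻²⁶ ≈ 1.42×10¹³ m/s².

|a| ≈ 1.42×10¹³ m/s²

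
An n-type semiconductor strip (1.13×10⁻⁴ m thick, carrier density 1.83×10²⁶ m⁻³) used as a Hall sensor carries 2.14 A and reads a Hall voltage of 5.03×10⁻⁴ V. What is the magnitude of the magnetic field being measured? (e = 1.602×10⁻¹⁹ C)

B ≈ 0.779 T

From V_H = IB/(n e t), B = V_H n e t / I.
B = (5.03×10⁻⁴)(1.83×10²⁶)(1.602×10⁻¹⁹)(1.13×10⁻⁴)/2.14 ≈ 0.779 T.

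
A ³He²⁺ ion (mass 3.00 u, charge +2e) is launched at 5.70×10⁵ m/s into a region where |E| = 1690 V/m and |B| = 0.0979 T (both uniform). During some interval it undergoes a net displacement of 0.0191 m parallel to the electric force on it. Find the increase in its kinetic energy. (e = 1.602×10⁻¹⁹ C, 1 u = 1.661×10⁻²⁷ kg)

The magnetic force is always ⟂ v and does no work; only the electric force changes KE.
ΔKE = F_E · d = |q|E d = (3.204×10⁻¹⁹)(1690)(0.0191) ≈ 1.03×10⁻¹⁷ J.

ΔKE ≈ 1.03×10⁻¹⁷ J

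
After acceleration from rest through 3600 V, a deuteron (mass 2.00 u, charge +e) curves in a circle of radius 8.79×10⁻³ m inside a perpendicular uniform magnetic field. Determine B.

v = √(2|q|V/m) = √(2·1.602×10⁻¹⁹·3600/3.322×10⁻²⁷) ≈ 5.892×10⁵ m/s.
B = mv/(|q|r) = (3.322×10⁻²⁷)(5.892×10⁵)/((1.602×10⁻¹⁹)(8.79×10⁻³)) ≈ 1.39 T.

B ≈ 1.39 T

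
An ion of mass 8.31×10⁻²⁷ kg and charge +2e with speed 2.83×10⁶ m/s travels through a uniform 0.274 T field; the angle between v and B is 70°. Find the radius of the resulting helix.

v⊥ = v sinθ = 2.83×10⁶·sin70° ≈ 2.659×10⁶ m/s.
r = m v⊥/(|q|B) = (8.31×10⁻²⁷)(2.659×10⁶)/((3.204×10⁻¹⁹)(0.274)) ≈ 0.252 m.

r ≈ 0.252 m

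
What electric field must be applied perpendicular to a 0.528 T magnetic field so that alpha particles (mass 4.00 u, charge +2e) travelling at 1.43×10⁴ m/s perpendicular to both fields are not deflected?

E = 7550 V/m

For straight-line motion qE = qvB, so E = vB.
E = 1.43×10⁴ × 0.528 = 7550 V/m.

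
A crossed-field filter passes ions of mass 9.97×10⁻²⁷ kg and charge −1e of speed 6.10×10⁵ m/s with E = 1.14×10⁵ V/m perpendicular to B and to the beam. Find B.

Balance of forces in the selector: qE = qvB ⇒ B = E/v.
B = 1.14×10⁵/6.10×10⁵ = 0.187 T.

B = 0.187 T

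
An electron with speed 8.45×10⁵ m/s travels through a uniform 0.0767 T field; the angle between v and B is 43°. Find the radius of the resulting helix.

v⊥ = v sinθ = 8.45×10⁵·sin43° ≈ 5.763×10⁵ m/s.
r = m v⊥/(|q|B) = (9.109×10⁻³¹)(5.763×10⁵)/((1.602×10⁻¹⁹)(0.0767)) ≈ 4.27×10⁻⁵ m.

r ≈ 4.27×10⁻⁵ m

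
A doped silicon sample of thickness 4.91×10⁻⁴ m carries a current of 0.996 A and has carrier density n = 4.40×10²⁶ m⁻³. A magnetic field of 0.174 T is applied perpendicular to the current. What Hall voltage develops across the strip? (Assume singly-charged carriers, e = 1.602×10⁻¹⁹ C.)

V_H ≈ 5.01×10⁻⁶ V

V_H = IB/(n e t).
V_H = (0.996)(0.174)/((4.40×10²⁶)(1.602×10⁻¹⁹)(4.91×10⁻⁴)) ≈ 5.01×10⁻⁶ V.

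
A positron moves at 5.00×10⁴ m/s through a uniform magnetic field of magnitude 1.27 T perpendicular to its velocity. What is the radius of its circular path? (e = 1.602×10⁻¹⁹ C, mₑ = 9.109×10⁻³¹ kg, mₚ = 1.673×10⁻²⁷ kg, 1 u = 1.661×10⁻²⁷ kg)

The magnetic force provides the centripetal force: |q|vB = mv²/r.
r = mv/(|q|B) = (9.109×10⁻³¹)(5.00×10⁴)/((1.602×10⁻¹⁹)(1.27)) ≈ 2.24×10⁻⁷ m.

r ≈ 2.24×10⁻⁷ m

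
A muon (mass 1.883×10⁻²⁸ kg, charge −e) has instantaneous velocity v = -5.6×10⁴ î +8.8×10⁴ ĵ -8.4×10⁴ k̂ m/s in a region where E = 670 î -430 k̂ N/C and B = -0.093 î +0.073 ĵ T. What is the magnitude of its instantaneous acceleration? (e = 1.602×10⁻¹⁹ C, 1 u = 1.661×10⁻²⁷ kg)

v×B = (6130, 7810, 4100) N/C.
E + v×B = (6800, 7810, 3670) N/C.
F = q(E + v×B) = (−1.602×10⁻¹⁹ C)·(6800, 7810, 3670) = (-1.09×10⁻¹⁵, -1.25×10⁻¹⁵, -5.87×10⁻¹⁶) N.
|a| = |F|/m = 1.760×10⁻¹⁵/1.883×10⁻²⁸ ≈ 9.35×10¹² m/s².

|a| ≈ 9.35×10¹² m/s²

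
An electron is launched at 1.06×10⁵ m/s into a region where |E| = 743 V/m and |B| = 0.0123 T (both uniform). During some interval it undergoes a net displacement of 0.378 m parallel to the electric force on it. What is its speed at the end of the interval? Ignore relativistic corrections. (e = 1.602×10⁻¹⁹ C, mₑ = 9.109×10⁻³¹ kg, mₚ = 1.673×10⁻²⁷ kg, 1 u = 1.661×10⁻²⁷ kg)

B does no work; ΔKE = |q|E d.
½mv_f² = ½mv₀² + |q|Ed = ½(9.109×10⁻³¹)(1.06×10⁵)² + (1.602×10⁻¹⁹)(743)(0.378) ≈ 5.117×10⁻²¹ J + 4.499×10⁻¹⁷ J ≈ 4.500×10⁻¹⁷ J.
v_f = √(2·4.500×10⁻¹⁷/9.109×10⁻³¹) ≈ 9.94×10⁶ m/s.

v_f ≈ 9.94×10⁶ m/s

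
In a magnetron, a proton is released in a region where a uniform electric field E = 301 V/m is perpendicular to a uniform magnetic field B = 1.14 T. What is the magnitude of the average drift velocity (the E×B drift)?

The steady drift has the magnetic force balancing the electric force, so v_d = E/B.
v_d = 301/1.14 = 264 m/s.

v_d ≈ 264 m/s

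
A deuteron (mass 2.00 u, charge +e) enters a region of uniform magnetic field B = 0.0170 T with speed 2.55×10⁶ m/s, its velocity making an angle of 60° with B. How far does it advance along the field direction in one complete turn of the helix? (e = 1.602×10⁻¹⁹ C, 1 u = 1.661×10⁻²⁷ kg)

v∥ = v cosθ = 2.55×10⁶·cos60° ≈ 1.275×10⁶ m/s.
T = 2πm/(|q|B) = 2π(3.322×10⁻²⁷)/((1.602×10⁻¹⁹)(0.0170)) ≈ 7.664×10⁻⁶ s.
pitch = v∥ T = (1.275×10⁶)(7.664×10⁻⁶) ≈ 9.77 m.

p ≈ 9.77 m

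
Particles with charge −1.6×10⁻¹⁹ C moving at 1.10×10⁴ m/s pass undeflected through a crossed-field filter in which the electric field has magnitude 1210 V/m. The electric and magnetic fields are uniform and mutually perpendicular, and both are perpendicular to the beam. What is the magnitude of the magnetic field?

Balance of forces in the selector: qE = qvB ⇒ B = E/v.
B = 1210/1.10×10⁴ = 0.110 T.

B = 0.110 T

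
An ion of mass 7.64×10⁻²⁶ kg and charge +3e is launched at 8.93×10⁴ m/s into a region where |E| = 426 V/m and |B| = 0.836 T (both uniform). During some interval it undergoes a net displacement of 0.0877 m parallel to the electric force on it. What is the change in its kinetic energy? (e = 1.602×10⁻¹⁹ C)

ΔKE ≈ 1.80×10⁻¹⁷ J

The magnetic force is always ⟂ v and does no work; only the electric force changes KE.
ΔKE = F_E · d = |q|E d = (4.806×10⁻¹⁹)(426)(0.0877) ≈ 1.80×10⁻¹⁷ J.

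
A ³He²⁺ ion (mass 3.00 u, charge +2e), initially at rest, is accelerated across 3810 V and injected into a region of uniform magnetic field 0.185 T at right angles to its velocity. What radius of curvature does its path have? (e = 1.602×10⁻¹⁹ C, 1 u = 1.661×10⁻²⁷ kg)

r ≈ 0.0588 m

Acceleration: |q|V = ½mv² ⇒ v = √(2|q|V/m) = √(2·3.204×10⁻¹⁹·3810/4.983×10⁻²⁷) ≈ 7.000×10⁵ m/s.
In the field: r = mv/(|q|B) = (4.983×10⁻²⁷)(7.000×10⁵)/((3.204×10⁻¹⁹)(0.185)) ≈ 0.0588 m.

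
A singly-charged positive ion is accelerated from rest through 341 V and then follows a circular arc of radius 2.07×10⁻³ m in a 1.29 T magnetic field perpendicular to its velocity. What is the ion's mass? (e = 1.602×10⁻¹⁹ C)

m ≈ 1.67×10⁻²⁷ kg

Combine |q|V = ½mv² and r = mv/(|q|B): eliminate v to get m = qB²r²/(2V).
m = (1.602×10⁻¹⁹)(1.29)²(2.07×10⁻³)²/(2·341) ≈ 1.67×10⁻²⁷ kg.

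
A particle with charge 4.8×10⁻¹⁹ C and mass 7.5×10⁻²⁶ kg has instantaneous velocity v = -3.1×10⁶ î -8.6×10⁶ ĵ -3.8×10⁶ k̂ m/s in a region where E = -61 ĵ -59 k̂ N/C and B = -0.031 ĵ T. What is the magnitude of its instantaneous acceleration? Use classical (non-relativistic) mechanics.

v×B = (-1.18×10⁵, 0, 9.61×10⁴) N/C.
E + v×B = (-1.18×10⁵, -61.0, 9.60×10⁴) N/C.
F = q(E + v×B) = (4.8×10⁻¹⁹ C)·(-1.18×10⁵, -61.0, 9.60×10⁴) = (-5.65×10⁻¹⁴, -2.93×10⁻¹⁷, 4.61×10⁻¹⁴) N.
|a| = |F|/m = 7.295×10⁻¹⁴/7.5×10⁻²⁶ ≈ 9.73×10¹¹ m/s².

|a| ≈ 9.73×10¹¹ m/s²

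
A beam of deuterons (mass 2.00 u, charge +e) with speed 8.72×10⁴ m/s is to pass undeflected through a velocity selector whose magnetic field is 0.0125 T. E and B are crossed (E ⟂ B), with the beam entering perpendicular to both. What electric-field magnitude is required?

E = 1090 V/m

For straight-line motion qE = qvB, so E = vB.
E = 8.72×10⁴ × 0.0125 = 1090 V/m.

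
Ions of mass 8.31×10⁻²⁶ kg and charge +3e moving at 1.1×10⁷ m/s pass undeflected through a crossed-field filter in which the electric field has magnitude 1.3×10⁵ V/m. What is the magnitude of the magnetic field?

B = 0.012 T

Balance of forces in the selector: qE = qvB ⇒ B = E/v.
B = 1.3×10⁵/1.1×10⁷ = 0.012 T.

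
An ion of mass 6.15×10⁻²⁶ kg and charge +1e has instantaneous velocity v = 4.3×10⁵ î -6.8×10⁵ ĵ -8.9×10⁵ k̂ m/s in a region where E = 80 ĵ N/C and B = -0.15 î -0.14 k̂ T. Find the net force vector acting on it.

v×B = (9.52×10⁴, 1.94×10⁵, -1.02×10⁵) N/C.
E + v×B = (9.52×10⁴, 1.94×10⁵, -1.02×10⁵) N/C.
F = q(E + v×B) = (1.602×10⁻¹⁹ C)·(9.52×10⁴, 1.94×10⁵, -1.02×10⁵) = (1.53×10⁻¹⁴, 3.10×10⁻¹⁴, -1.63×10⁻¹⁴) N.

F ≈ (1.53×10⁻¹⁴, 3.10×10⁻¹⁴, -1.63×10⁻¹⁴) N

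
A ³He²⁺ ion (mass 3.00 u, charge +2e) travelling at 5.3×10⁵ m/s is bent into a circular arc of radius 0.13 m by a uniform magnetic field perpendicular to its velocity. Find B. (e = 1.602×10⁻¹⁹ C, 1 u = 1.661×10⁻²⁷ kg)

From |q|vB = mv²/r, B = mv/(|q|r).
B = (4.983×10⁻²⁷)(5.3×10⁵)/((3.204×10⁻¹⁹)(0.13)) ≈ 0.063 T.

B ≈ 0.063 T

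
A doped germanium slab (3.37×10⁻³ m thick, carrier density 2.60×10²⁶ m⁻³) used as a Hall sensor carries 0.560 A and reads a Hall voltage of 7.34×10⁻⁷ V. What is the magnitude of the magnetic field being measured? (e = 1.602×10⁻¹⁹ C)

From V_H = IB/(n e t), B = V_H n e t / I.
B = (7.34×10⁻⁷)(2.60×10²⁶)(1.602×10⁻¹⁹)(3.37×10⁻³)/0.560 ≈ 0.184 T.

B ≈ 0.184 T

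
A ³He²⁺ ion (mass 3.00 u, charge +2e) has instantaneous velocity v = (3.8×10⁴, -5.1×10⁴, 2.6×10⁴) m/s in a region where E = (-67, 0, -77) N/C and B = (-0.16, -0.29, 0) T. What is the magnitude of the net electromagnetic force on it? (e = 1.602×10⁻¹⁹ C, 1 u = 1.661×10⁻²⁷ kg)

|F| ≈ 6.75×10⁻¹⁵ N

v×B = (7540, -4160, -1.92×10⁴) N/C.
E + v×B = (7470, -4160, -1.93×10⁴) N/C.
F = q(E + v×B) = (3.204×10⁻¹⁹ C)·(7470, -4160, -1.93×10⁴) = (2.39×10⁻¹⁵, -1.33×10⁻¹⁵, -6.17×10⁻¹⁵) N.
|F| = 6.75×10⁻¹⁵ N.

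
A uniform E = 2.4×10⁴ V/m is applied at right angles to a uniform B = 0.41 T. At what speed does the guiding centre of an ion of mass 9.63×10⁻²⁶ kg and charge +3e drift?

In crossed fields the guiding centre drifts at v_d = |E×B|/B² = E/B, independent of charge and mass.
v_d = 2.4×10⁴/0.41 = 5.9×10⁴ m/s.

v_d ≈ 5.9×10⁴ m/s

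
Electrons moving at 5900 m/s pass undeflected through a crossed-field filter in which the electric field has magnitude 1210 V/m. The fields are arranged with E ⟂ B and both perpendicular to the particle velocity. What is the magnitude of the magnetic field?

B = 0.205 T

Balance of forces in the selector: qE = qvB ⇒ B = E/v.
B = 1210/5900 = 0.205 T.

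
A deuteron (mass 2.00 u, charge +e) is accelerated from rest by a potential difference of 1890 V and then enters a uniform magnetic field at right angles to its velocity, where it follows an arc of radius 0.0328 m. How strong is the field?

v = √(2|q|V/m) = √(2·1.602×10⁻¹⁹·1890/3.322×10⁻²⁷) ≈ 4.270×10⁵ m/s.
B = mv/(|q|r) = (3.322×10⁻²⁷)(4.270×10⁵)/((1.602×10⁻¹⁹)(0.0328)) ≈ 0.270 T.

B ≈ 0.270 T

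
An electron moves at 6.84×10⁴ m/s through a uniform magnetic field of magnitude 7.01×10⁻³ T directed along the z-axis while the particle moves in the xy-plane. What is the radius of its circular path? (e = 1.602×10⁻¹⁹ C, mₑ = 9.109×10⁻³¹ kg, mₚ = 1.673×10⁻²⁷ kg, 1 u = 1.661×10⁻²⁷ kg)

The magnetic force provides the centripetal force: |q|vB = mv²/r.
r = mv/(|q|B) = (9.109×10⁻³¹)(6.84×10⁴)/((1.602×10⁻¹⁹)(7.01×10⁻³)) ≈ 5.55×10⁻⁵ m.

r ≈ 5.55×10⁻⁵ m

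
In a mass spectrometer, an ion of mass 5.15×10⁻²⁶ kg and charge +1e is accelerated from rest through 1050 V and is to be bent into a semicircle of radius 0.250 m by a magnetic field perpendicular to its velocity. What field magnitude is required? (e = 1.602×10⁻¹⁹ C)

B ≈ 0.104 T

v = √(2|q|V/m) = √(2·1.602×10⁻¹⁹·1050/5.15×10⁻²⁶) ≈ 8.082×10⁴ m/s.
B = mv/(|q|r) = (5.15×10⁻²⁶)(8.082×10⁴)/((1.602×10⁻¹⁹)(0.250)) ≈ 0.104 T.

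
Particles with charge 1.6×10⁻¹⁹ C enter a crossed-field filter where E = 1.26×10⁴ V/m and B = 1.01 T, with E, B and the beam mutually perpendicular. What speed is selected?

Straight-line motion ⇒ electric and magnetic forces cancel, so E = vB.
v = E/B = 1.26×10⁴/1.01 = 1.25×10⁴ m/s.
The result is independent of the particle's charge and mass.

v = 1.25×10⁴ m/s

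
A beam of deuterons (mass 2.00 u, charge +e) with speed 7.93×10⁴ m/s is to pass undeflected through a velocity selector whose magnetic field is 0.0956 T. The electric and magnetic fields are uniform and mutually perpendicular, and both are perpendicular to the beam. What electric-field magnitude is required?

For straight-line motion qE = qvB, so E = vB.
E = 7.93×10⁴ × 0.0956 = 7580 V/m.

E = 7580 V/m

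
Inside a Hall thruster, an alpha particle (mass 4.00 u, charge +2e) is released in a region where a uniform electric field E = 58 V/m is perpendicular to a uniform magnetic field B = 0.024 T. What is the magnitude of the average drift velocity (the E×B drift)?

v_d ≈ 2400 m/s

In crossed fields the guiding centre drifts at v_d = |E×B|/B² = E/B, independent of charge and mass.
v_d = 58/0.024 = 2400 m/s.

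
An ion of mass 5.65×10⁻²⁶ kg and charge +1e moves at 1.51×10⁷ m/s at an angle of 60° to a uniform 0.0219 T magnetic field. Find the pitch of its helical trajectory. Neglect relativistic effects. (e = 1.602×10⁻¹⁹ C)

v∥ = v cosθ = 1.51×10⁷·cos60° ≈ 7.550×10⁶ m/s.
T = 2πm/(|q|B) = 2π(5.65×10⁻²⁶)/((1.602×10⁻¹⁹)(0.0219)) ≈ 1.012×10⁻⁴ s.
pitch = v∥ T = (7.550×10⁶)(1.012×10⁻⁴) ≈ 764 m.

p ≈ 764 m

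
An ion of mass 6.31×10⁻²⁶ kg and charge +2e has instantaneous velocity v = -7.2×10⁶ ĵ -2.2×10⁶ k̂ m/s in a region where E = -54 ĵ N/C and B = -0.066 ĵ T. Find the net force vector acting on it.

F ≈ (-4.65×10⁻¹⁴, -1.73×10⁻¹⁷, 0) N

v×B = (-1.45×10⁵, 0, 0) N/C.
E + v×B = (-1.45×10⁵, -54.0, 0) N/C.
F = q(E + v×B) = (3.204×10⁻¹⁹ C)·(-1.45×10⁵, -54.0, 0) = (-4.65×10⁻¹⁴, -1.73×10⁻¹⁷, 0) N.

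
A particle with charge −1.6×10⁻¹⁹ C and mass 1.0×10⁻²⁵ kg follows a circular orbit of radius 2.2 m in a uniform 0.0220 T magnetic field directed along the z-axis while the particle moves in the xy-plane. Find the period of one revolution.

The cyclotron period depends only on m, q, B: T = 2πm/(|q|B).
T = 2π(1.0×10⁻²⁵)/((1.6×10⁻¹⁹)(0.0220)) ≈ 1.78×10⁻⁴ s.

T ≈ 1.78×10⁻⁴ s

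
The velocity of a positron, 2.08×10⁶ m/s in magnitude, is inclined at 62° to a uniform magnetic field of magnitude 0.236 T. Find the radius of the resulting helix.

r ≈ 4.42×10⁻⁵ m

v⊥ = v sinθ = 2.08×10⁶·sin62° ≈ 1.837×10⁶ m/s.
r = m v⊥/(|q|B) = (9.109×10⁻³¹)(1.837×10⁶)/((1.602×10⁻¹⁹)(0.236)) ≈ 4.42×10⁻⁵ m.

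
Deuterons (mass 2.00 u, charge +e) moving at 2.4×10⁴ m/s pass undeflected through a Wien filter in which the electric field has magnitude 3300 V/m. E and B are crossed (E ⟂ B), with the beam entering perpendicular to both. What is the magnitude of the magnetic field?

B = 0.14 T

Balance of forces in the selector: qE = qvB ⇒ B = E/v.
B = 3300/2.4×10⁴ = 0.14 T.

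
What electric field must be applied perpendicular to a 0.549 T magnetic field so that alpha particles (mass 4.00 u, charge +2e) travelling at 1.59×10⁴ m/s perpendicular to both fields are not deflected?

E = 8730 V/m

For straight-line motion qE = qvB, so E = vB.
E = 1.59×10⁴ × 0.549 = 8730 V/m.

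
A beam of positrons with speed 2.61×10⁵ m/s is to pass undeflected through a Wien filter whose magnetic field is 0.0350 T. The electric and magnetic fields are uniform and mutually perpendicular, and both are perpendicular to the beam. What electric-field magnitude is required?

For straight-line motion qE = qvB, so E = vB.
E = 2.61×10⁵ × 0.0350 = 9140 V/m.

E = 9140 V/m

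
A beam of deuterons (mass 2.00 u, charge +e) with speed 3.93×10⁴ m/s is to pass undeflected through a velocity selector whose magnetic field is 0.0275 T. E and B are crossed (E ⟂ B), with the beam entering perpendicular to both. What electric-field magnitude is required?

E = 1080 V/m

For straight-line motion qE = qvB, so E = vB.
E = 3.93×10⁴ × 0.0275 = 1080 V/m.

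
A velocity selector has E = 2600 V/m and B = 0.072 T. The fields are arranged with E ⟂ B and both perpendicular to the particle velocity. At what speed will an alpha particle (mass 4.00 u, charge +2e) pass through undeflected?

Straight-line motion ⇒ electric and magnetic forces cancel, so E = vB.
v = E/B = 2600/0.072 = 3.6×10⁴ m/s.

v = 3.6×10⁴ m/s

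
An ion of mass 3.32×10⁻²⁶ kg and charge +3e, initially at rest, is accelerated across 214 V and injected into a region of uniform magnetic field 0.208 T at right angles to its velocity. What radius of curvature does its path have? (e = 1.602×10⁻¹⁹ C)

Acceleration: |q|V = ½mv² ⇒ v = √(2|q|V/m) = √(2·4.806×10⁻¹⁹·214/3.32×10⁻²⁶) ≈ 7.871×10⁴ m/s.
In the field: r = mv/(|q|B) = (3.32×10⁻²⁶)(7.871×10⁴)/((4.806×10⁻¹⁹)(0.208)) ≈ 0.0261 m.

r ≈ 0.0261 m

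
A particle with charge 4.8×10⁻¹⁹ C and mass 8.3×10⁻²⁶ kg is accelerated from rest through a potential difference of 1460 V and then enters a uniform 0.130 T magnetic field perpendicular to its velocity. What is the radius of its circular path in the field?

r ≈ 0.173 m

Acceleration: |q|V = ½mv² ⇒ v = √(2|q|V/m) = √(2·4.8×10⁻¹⁹·1460/8.3×10⁻²⁶) ≈ 1.299×10⁵ m/s.
In the field: r = mv/(|q|B) = (8.3×10⁻²⁶)(1.299×10⁵)/((4.8×10⁻¹⁹)(0.130)) ≈ 0.173 m.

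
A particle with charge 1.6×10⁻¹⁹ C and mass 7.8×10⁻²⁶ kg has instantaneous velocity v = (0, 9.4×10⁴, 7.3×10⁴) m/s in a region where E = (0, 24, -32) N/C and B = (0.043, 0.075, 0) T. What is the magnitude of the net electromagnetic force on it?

v×B = (-5480, 3140, -4040) N/C.
E + v×B = (-5480, 3160, -4070) N/C.
F = q(E + v×B) = (1.6×10⁻¹⁹ C)·(-5480, 3160, -4070) = (-8.76×10⁻¹⁶, 5.06×10⁻¹⁶, -6.52×10⁻¹⁶) N.
|F| = 1.20×10⁻¹⁵ N.

|F| ≈ 1.20×10⁻¹⁵ N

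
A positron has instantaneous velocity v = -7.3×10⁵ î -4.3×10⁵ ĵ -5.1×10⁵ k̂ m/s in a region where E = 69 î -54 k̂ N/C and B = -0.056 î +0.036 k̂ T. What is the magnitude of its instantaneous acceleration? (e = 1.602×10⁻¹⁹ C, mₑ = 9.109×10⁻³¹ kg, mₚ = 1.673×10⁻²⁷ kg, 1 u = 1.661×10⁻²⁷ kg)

|a| ≈ 1.09×10¹⁶ m/s²

v×B = (-1.55×10⁴, 5.48×10⁴, -2.41×10⁴) N/C.
E + v×B = (-1.54×10⁴, 5.48×10⁴, -2.41×10⁴) N/C.
F = q(E + v×B) = (1.602×10⁻¹⁹ C)·(-1.54×10⁴, 5.48×10⁴, -2.41×10⁴) = (-2.47×10⁻¹⁵, 8.79×10⁻¹⁵, -3.87×10⁻¹⁵) N.
|a| = |F|/m = 9.911×10⁻¹⁵/9.109×10⁻³¹ ≈ 1.09×10¹⁶ m/s².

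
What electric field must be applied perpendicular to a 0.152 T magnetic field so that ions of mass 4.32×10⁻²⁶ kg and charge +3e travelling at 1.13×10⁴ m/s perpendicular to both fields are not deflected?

E = 1720 V/m

For straight-line motion qE = qvB, so E = vB.
E = 1.13×10⁴ × 0.152 = 1720 V/m.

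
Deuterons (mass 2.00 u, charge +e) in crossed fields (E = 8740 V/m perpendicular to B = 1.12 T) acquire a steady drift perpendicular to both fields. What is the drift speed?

The steady drift has the magnetic force balancing the electric force, so v_d = E/B.
v_d = 8740/1.12 = 7800 m/s.

v_d ≈ 7800 m/s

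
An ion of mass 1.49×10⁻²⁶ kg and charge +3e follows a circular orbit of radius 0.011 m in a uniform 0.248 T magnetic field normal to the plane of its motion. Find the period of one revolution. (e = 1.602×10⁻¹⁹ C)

The cyclotron period depends only on m, q, B: T = 2πm/(|q|B).
T = 2π(1.49×10⁻²⁶)/((4.806×10⁻¹⁹)(0.248)) ≈ 7.85×10⁻⁷ s.

T ≈ 7.85×10⁻⁷ s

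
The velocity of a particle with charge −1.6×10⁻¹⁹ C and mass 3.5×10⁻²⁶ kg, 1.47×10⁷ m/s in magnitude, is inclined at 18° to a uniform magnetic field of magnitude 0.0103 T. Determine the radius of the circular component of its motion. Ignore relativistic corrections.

v⊥ = v sinθ = 1.47×10⁷·sin18° ≈ 4.543×10⁶ m/s.
r = m v⊥/(|q|B) = (3.5×10⁻²⁶)(4.543×10⁶)/((1.6×10⁻¹⁹)(0.0103)) ≈ 96.5 m.

r ≈ 96.5 m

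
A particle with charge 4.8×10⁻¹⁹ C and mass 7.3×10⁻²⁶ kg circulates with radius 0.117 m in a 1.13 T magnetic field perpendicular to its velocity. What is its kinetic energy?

KE ≈ 1.72×10⁵ eV

v = |q|Br/m, then KE = ½mv² = (qBr)²/(2m).
v = (4.8×10⁻¹⁹)(1.13)(0.117)/7.3×10⁻²⁶ ≈ 8.693×10⁵ m/s.
KE = ½(7.3×10⁻²⁶)(8.693×10⁵)² ≈ 2.76×10⁻¹⁴ J = 1.72×10⁵ eV.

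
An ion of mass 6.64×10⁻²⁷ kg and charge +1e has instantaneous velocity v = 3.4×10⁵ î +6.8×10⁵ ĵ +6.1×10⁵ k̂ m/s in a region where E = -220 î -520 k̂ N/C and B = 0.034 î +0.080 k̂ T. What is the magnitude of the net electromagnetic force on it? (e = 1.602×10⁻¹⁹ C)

|F| ≈ 9.53×10⁻¹⁵ N

v×B = (5.44×10⁴, -6460, -2.31×10⁴) N/C.
E + v×B = (5.42×10⁴, -6460, -2.36×10⁴) N/C.
F = q(E + v×B) = (1.602×10⁻¹⁹ C)·(5.42×10⁴, -6460, -2.36×10⁴) = (8.68×10⁻¹⁵, -1.03×10⁻¹⁵, -3.79×10⁻¹⁵) N.
|F| = 9.53×10⁻¹⁵ N.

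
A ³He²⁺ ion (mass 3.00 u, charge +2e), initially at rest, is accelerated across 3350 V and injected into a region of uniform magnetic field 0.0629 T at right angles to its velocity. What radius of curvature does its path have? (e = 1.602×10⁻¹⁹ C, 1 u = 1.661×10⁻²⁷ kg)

Acceleration: |q|V = ½mv² ⇒ v = √(2|q|V/m) = √(2·3.204×10⁻¹⁹·3350/4.983×10⁻²⁷) ≈ 6.564×10⁵ m/s.
In the field: r = mv/(|q|B) = (4.983×10⁻²⁷)(6.564×10⁵)/((3.204×10⁻¹⁹)(0.0629)) ≈ 0.162 m.

r ≈ 0.162 m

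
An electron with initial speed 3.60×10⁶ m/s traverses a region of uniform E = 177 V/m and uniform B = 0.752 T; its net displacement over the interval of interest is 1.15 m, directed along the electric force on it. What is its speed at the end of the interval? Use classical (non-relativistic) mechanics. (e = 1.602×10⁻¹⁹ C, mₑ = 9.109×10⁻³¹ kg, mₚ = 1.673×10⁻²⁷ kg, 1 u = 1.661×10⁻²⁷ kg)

B does no work; ΔKE = |q|E d.
½mv_f² = ½mv₀² + |q|Ed = ½(9.109×10⁻³¹)(3.60×10⁶)² + (1.602×10⁻¹⁹)(177)(1.15) ≈ 5.903×10⁻¹⁸ J + 3.261×10⁻¹⁷ J ≈ 3.851×10⁻¹⁷ J.
v_f = √(2·3.851×10⁻¹⁷/9.109×10⁻³¹) ≈ 9.20×10⁶ m/s.

v_f ≈ 9.20×10⁶ m/s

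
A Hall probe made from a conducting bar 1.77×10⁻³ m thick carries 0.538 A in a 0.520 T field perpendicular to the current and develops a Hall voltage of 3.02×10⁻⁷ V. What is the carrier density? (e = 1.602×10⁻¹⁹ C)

From V_H = IB/(n e t), n = IB/(V_H e t).
n = (0.538)(0.520)/((3.02×10⁻⁷)(1.602×10⁻¹⁹)(1.77×10⁻³)) ≈ 3.27×10²⁷ m⁻³.

n ≈ 3.27×10²⁷ m⁻³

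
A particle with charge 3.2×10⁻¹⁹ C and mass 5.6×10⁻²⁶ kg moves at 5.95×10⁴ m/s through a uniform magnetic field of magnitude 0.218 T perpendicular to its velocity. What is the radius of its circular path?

The magnetic force provides the centripetal force: |q|vB = mv²/r.
r = mv/(|q|B) = (5.6×10⁻²⁶)(5.95×10⁴)/((3.2×10⁻¹⁹)(0.218)) ≈ 0.0478 m.

r ≈ 0.0478 m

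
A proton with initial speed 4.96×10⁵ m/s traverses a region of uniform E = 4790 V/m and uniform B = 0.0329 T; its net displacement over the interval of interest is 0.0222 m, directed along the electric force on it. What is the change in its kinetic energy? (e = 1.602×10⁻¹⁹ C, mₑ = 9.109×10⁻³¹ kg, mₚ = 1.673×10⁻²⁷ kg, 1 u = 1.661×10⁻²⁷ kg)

ΔKE ≈ 1.70×10⁻¹⁷ J

The magnetic force is always ⟂ v and does no work; only the electric force changes KE.
ΔKE = F_E · d = |q|E d = (1.602×10⁻¹⁹)(4790)(0.0222) ≈ 1.70×10⁻¹⁷ J.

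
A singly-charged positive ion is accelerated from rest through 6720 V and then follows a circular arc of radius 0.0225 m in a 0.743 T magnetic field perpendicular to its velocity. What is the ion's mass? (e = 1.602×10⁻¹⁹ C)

m ≈ 3.33×10⁻²⁷ kg

Combine |q|V = ½mv² and r = mv/(|q|B): eliminate v to get m = qB²r²/(2V).
m = (1.602×10⁻¹⁹)(0.743)²(0.0225)²/(2·6720) ≈ 3.33×10⁻²⁷ kg.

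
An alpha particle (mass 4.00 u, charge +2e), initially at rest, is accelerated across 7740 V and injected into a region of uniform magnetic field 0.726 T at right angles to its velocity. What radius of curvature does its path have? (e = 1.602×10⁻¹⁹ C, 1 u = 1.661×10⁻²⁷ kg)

r ≈ 0.0247 m

Acceleration: |q|V = ½mv² ⇒ v = √(2|q|V/m) = √(2·3.204×10⁻¹⁹·7740/6.644×10⁻²⁷) ≈ 8.640×10⁵ m/s.
In the field: r = mv/(|q|B) = (6.644×10⁻²⁷)(8.640×10⁵)/((3.204×10⁻¹⁹)(0.726)) ≈ 0.0247 m.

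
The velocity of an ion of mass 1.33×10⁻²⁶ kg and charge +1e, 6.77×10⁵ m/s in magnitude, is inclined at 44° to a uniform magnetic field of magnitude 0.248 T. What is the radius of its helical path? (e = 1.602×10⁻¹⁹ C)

v⊥ = v sinθ = 6.77×10⁵·sin44° ≈ 4.703×10⁵ m/s.
r = m v⊥/(|q|B) = (1.33×10⁻²⁶)(4.703×10⁵)/((1.602×10⁻¹⁹)(0.248)) ≈ 0.157 m.

r ≈ 0.157 m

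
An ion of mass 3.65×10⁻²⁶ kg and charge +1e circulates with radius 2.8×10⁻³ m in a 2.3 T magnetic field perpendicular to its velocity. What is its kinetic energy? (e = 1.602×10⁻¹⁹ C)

v = |q|Br/m, then KE = ½mv² = (qBr)²/(2m).
v = (1.602×10⁻¹⁹)(2.3)(2.8×10⁻³)/3.65×10⁻²⁶ ≈ 2.827×10⁴ m/s.
KE = ½(3.65×10⁻²⁶)(2.827×10⁴)² ≈ 1.5×10⁻¹⁷ J = 91 eV.

KE ≈ 91 eV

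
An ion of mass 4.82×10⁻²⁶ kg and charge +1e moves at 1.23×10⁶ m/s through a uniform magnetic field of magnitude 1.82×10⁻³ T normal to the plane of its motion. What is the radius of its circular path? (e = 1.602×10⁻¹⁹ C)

r ≈ 203 m

The magnetic force provides the centripetal force: |q|vB = mv²/r.
r = mv/(|q|B) = (4.82×10⁻²⁶)(1.23×10⁶)/((1.602×10⁻¹⁹)(1.82×10⁻³)) ≈ 203 m.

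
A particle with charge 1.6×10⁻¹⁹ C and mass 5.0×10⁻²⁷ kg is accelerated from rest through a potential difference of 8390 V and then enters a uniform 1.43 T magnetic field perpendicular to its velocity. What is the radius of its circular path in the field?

r ≈ 0.0160 m

Acceleration: |q|V = ½mv² ⇒ v = √(2|q|V/m) = √(2·1.6×10⁻¹⁹·8390/5.0×10⁻²⁷) ≈ 7.328×10⁵ m/s.
In the field: r = mv/(|q|B) = (5.0×10⁻²⁷)(7.328×10⁵)/((1.6×10⁻¹⁹)(1.43)) ≈ 0.0160 m.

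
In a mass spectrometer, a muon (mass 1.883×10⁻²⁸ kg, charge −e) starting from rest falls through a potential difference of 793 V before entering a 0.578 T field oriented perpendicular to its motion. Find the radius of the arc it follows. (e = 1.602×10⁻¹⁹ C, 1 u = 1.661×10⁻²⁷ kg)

Acceleration: |q|V = ½mv² ⇒ v = √(2|q|V/m) = √(2·1.602×10⁻¹⁹·793/1.883×10⁻²⁸) ≈ 1.162×10⁶ m/s.
In the field: r = mv/(|q|B) = (1.883×10⁻²⁸)(1.162×10⁶)/((1.602×10⁻¹⁹)(0.578)) ≈ 2.36×10⁻³ m.

r ≈ 2.36×10⁻³ m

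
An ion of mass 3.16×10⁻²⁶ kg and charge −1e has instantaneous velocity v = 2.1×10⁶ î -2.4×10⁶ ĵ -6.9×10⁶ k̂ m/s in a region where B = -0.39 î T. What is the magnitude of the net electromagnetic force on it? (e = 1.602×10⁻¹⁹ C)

v×B = (0, 2.69×10⁶, -9.36×10⁵) N/C.
F = q v×B = (−1.602×10⁻¹⁹ C)·(0, 2.69×10⁶, -9.36×10⁵) = (0, -4.31×10⁻¹³, 1.50×10⁻¹³) N.
|F| = 4.56×10⁻¹³ N.

|F| ≈ 4.56×10⁻¹³ N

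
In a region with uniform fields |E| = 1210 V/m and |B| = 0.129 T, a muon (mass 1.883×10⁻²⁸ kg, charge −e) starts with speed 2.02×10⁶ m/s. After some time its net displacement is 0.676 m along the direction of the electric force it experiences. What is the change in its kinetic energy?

The magnetic force is always ⟂ v and does no work; only the electric force changes KE.
ΔKE = F_E · d = |q|E d = (1.602×10⁻¹⁹)(1210)(0.676) ≈ 1.31×10⁻¹⁶ J.

ΔKE ≈ 1.31×10⁻¹⁶ J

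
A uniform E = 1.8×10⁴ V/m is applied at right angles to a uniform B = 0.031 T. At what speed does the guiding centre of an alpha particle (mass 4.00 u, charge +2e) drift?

The steady drift has the magnetic force balancing the electric force, so v_d = E/B.
v_d = 1.8×10⁴/0.031 = 5.8×10⁵ m/s.

v_d ≈ 5.8×10⁵ m/s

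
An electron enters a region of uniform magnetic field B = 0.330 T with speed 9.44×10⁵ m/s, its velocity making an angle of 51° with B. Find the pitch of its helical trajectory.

p ≈ 6.43×10⁻⁵ m

v∥ = v cosθ = 9.44×10⁵·cos51° ≈ 5.941×10⁵ m/s.
T = 2πm/(|q|B) = 2π(9.109×10⁻³¹)/((1.602×10⁻¹⁹)(0.330)) ≈ 1.083×10⁻¹⁰ s.
pitch = v∥ T = (5.941×10⁵)(1.083×10⁻¹⁰) ≈ 6.43×10⁻⁵ m.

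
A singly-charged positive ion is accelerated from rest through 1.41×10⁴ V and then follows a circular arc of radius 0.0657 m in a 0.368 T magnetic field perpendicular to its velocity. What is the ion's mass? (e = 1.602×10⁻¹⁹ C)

m ≈ 3.32×10⁻²⁷ kg

Combine |q|V = ½mv² and r = mv/(|q|B): eliminate v to get m = qB²r²/(2V).
m = (1.602×10⁻¹⁹)(0.368)²(0.0657)²/(2·1.41×10⁴) ≈ 3.32×10⁻²⁷ kg.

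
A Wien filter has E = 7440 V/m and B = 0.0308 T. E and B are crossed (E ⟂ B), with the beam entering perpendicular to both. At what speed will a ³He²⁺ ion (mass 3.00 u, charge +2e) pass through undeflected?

For undeflected motion the electric and magnetic forces balance: qE = qvB.
v = E/B = 7440/0.0308 = 2.42×10⁵ m/s.

v = 2.42×10⁵ m/s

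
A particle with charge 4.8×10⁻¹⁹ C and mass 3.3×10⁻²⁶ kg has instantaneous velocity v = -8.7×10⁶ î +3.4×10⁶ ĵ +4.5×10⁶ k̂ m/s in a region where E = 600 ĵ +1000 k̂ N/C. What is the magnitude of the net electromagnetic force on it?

Only an electric field acts, so F = qE = (4.8×10⁻¹⁹ C)·(0, 600, 1000) = (0, 2.88×10⁻¹⁶, 4.80×10⁻¹⁶) N.
|F| = 5.60×10⁻¹⁶ N.

|F| ≈ 5.60×10⁻¹⁶ N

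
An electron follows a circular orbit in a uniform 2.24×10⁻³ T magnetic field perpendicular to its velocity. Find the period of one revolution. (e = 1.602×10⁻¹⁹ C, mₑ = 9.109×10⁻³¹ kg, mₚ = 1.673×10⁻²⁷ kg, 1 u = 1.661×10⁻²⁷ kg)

T ≈ 1.59×10⁻⁸ s

The cyclotron period depends only on m, q, B: T = 2πm/(|q|B).
T = 2π(9.109×10⁻³¹)/((1.602×10⁻¹⁹)(2.24×10⁻³)) ≈ 1.59×10⁻⁸ s.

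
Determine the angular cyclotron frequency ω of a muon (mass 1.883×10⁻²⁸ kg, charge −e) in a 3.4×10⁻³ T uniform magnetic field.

ω ≈ 2.9×10⁶ rad/s

ω = |q|B/m.
ω = (1.602×10⁻¹⁹)(3.4×10⁻³)/1.883×10⁻²⁸ ≈ 2.9×10⁶ rad/s.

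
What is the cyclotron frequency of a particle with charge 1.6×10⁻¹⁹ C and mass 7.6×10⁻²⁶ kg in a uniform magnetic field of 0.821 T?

f = |q|B/(2πm).
f = (1.6×10⁻¹⁹)(0.821)/(2π·7.6×10⁻²⁶) ≈ 2.75×10⁵ Hz.

f ≈ 2.75×10⁵ Hz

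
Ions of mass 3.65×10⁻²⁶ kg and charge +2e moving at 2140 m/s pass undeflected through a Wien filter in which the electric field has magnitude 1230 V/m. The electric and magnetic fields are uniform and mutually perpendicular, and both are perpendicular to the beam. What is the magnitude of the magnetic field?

B = 0.575 T

Balance of forces in the selector: qE = qvB ⇒ B = E/v.
B = 1230/2140 = 0.575 T.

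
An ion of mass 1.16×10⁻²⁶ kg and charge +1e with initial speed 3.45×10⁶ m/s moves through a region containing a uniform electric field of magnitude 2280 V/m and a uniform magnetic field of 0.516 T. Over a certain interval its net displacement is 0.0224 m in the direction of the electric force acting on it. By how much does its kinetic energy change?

The magnetic force is always ⟂ v and does no work; only the electric force changes KE.
ΔKE = F_E · d = |q|E d = (1.602×10⁻¹⁹)(2280)(0.0224) ≈ 8.18×10⁻¹⁸ J.

ΔKE ≈ 8.18×10⁻¹⁸ J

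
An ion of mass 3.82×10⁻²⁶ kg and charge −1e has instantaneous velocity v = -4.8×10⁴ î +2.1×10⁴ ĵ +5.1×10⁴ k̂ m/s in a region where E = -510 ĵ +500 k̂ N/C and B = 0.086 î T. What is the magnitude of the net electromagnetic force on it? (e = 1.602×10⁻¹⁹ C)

v×B = (0, 4390, -1810) N/C.
E + v×B = (0, 3880, -1310) N/C.
F = q(E + v×B) = (−1.602×10⁻¹⁹ C)·(0, 3880, -1310) = (0, -6.21×10⁻¹⁶, 2.09×10⁻¹⁶) N.
|F| = 6.55×10⁻¹⁶ N.

|F| ≈ 6.55×10⁻¹⁶ N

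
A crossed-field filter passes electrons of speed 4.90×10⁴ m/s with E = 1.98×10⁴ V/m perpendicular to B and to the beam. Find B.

B = 0.404 T

Balance of forces in the selector: qE = qvB ⇒ B = E/v.
B = 1.98×10⁴/4.90×10⁴ = 0.404 T.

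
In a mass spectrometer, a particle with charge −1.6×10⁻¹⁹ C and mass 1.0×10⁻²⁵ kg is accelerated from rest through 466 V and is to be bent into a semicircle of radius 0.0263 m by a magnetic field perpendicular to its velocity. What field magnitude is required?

v = √(2|q|V/m) = √(2·1.6×10⁻¹⁹·466/1.0×10⁻²⁵) ≈ 3.862×10⁴ m/s.
B = mv/(|q|r) = (1.0×10⁻²⁵)(3.862×10⁴)/((1.6×10⁻¹⁹)(0.0263)) ≈ 0.918 T.

B ≈ 0.918 T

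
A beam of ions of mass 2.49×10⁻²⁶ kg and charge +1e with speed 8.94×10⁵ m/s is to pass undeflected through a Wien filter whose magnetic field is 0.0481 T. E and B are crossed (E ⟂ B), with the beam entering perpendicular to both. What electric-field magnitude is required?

For straight-line motion qE = qvB, so E = vB.
E = 8.94×10⁵ × 0.0481 = 4.30×10⁴ V/m.

E = 4.30×10⁴ V/m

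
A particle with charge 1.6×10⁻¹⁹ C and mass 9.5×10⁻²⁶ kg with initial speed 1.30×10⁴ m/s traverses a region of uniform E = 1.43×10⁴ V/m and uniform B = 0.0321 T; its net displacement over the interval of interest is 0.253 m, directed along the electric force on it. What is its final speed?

B does no work; ΔKE = |q|E d.
½mv_f² = ½mv₀² + |q|Ed = ½(9.5×10⁻²⁶)(1.30×10⁴)² + (1.6×10⁻¹⁹)(1.43×10⁴)(0.253) ≈ 8.027×10⁻¹⁸ J + 5.789×10⁻¹⁶ J ≈ 5.869×10⁻¹⁶ J.
v_f = √(2·5.869×10⁻¹⁶/9.5×10⁻²⁶) ≈ 1.11×10⁵ m/s.

v_f ≈ 1.11×10⁵ m/s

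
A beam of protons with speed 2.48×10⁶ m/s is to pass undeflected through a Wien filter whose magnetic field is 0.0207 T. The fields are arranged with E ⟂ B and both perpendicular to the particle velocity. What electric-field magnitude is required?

E = 5.13×10⁴ V/m

For straight-line motion qE = qvB, so E = vB.
E = 2.48×10⁶ × 0.0207 = 5.13×10⁴ V/m.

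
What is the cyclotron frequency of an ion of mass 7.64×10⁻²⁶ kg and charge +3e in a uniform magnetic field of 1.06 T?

f = |q|B/(2πm).
f = (4.806×10⁻¹⁹)(1.06)/(2π·7.64×10⁻²⁶) ≈ 1.06×10⁶ Hz.

f ≈ 1.06×10⁶ Hz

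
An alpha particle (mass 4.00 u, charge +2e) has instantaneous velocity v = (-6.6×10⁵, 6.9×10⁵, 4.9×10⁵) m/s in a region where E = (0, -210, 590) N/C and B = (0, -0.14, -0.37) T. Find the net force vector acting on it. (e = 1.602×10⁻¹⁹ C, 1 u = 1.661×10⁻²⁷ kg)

v×B = (-1.87×10⁵, -2.44×10⁵, 9.24×10⁴) N/C.
E + v×B = (-1.87×10⁵, -2.44×10⁵, 9.30×10⁴) N/C.
F = q(E + v×B) = (3.204×10⁻¹⁹ C)·(-1.87×10⁵, -2.44×10⁵, 9.30×10⁴) = (-5.98×10⁻¹⁴, -7.83×10⁻¹⁴, 2.98×10⁻¹⁴) N.

F ≈ (-5.98×10⁻¹⁴, -7.83×10⁻¹⁴, 2.98×10⁻¹⁴) N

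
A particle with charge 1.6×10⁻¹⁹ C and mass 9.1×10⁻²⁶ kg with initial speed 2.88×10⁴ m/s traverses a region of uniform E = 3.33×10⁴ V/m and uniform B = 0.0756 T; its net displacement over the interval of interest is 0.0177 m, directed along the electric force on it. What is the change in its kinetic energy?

ΔKE ≈ 9.43×10⁻¹⁷ J

The magnetic force is always ⟂ v and does no work; only the electric force changes KE.
ΔKE = F_E · d = |q|E d = (1.6×10⁻¹⁹)(3.33×10⁴)(0.0177) ≈ 9.43×10⁻¹⁷ J.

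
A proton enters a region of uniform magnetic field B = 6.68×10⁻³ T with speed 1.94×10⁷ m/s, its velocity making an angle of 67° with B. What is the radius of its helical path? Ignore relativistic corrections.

r ≈ 27.9 m

v⊥ = v sinθ = 1.94×10⁷·sin67° ≈ 1.786×10⁷ m/s.
r = m v⊥/(|q|B) = (1.673×10⁻²⁷)(1.786×10⁷)/((1.602×10⁻¹⁹)(6.68×10⁻³)) ≈ 27.9 m.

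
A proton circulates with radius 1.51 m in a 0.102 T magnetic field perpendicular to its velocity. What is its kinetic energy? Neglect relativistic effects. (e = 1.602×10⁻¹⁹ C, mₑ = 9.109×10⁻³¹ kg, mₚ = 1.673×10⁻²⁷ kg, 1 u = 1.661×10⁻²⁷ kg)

v = |q|Br/m, then KE = ½mv² = (qBr)²/(2m).
v = (1.602×10⁻¹⁹)(0.102)(1.51)/1.673×10⁻²⁷ ≈ 1.475×10⁷ m/s.
KE = ½(1.673×10⁻²⁷)(1.475×10⁷)² ≈ 1.82×10⁻¹³ J = 1.14×10⁶ eV.

KE ≈ 1.14×10⁶ eV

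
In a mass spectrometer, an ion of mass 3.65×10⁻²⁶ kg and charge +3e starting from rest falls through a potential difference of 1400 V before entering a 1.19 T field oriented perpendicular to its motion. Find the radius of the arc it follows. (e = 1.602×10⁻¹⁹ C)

r ≈ 0.0123 m

Acceleration: |q|V = ½mv² ⇒ v = √(2|q|V/m) = √(2·4.806×10⁻¹⁹·1400/3.65×10⁻²⁶) ≈ 1.920×10⁵ m/s.
In the field: r = mv/(|q|B) = (3.65×10⁻²⁶)(1.920×10⁵)/((4.806×10⁻¹⁹)(1.19)) ≈ 0.0123 m.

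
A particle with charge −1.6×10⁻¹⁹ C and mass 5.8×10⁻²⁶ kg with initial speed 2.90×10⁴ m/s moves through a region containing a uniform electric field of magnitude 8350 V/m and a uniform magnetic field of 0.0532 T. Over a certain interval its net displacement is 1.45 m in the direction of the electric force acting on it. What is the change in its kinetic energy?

ΔKE ≈ 1.94×10⁻¹⁵ J

The magnetic force is always ⟂ v and does no work; only the electric force changes KE.
ΔKE = F_E · d = |q|E d = (1.6×10⁻¹⁹)(8350)(1.45) ≈ 1.94×10⁻¹⁵ J.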